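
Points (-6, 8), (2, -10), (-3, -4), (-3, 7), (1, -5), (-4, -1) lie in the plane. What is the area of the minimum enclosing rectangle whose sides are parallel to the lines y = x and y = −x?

156

In coordinates u = x + y, v = x − y the rectangle is axis-aligned; the map (x,y)→(u,v) scales areas by 2.
u-values: 2, -8, -7, 4, -4, -5; range = 4 − (-8) = 12.
v-values: -14, 12, 1, -10, 6, -3; range = 12 − (-14) = 26.
Area = (12 × 26) / 2 = 156.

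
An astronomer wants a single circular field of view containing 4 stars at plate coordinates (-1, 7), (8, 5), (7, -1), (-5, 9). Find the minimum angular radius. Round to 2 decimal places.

7.81

The farthest pair is (7, -1)–(-5, 9) with squared distance 244. The circle on this segment as diameter has centre (1, 4) and r² = 244/4 = 61.
Check (-1, 7): distance² to centre = 13 ≤ 61, so it lies inside.
All remaining points lie in this disk, and no smaller disk contains both endpoints, so this is the minimum enclosing circle.
r = √61 ≈ 7.81.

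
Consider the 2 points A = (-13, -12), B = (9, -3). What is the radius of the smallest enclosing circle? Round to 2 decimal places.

11.88

The smallest circle enclosing two points has them as diameter endpoints.
Centre = midpoint = (-2, -7.5); r² = |AB|²/4 = 565/4 = 141.25.
r = √(141.25) ≈ 11.88.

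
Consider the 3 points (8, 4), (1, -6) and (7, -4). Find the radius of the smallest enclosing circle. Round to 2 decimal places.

Call the three points A, B, C in the order given.
Side lengths²: AB² = 149, AC² = 65, BC² = 40.
Since AB² = 149 ≥ 65 + 40 = 105, the angle opposite AB is not acute, so the smallest enclosing circle has AB as diameter.
Centre = midpoint of AB = (4.5, -1), r² = 149/4 = 37.25.
r = √(37.25) ≈ 6.10.

6.10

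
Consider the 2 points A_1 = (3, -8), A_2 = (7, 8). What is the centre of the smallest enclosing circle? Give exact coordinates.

(5, 0)

The smallest circle enclosing two points has them as diameter endpoints.
Centre = midpoint = (5, 0); r² = |A_1A_2|²/4 = 272/4 = 68.
Centre = (5, 0).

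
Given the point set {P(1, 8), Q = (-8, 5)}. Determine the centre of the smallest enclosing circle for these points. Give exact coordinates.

The smallest circle enclosing two points has them as diameter endpoints.
Centre = midpoint = (-3.5, 6.5); r² = |PQ|²/4 = 90/4 = 22.5.
Centre = (-3.5, 6.5).

(-3.5, 6.5)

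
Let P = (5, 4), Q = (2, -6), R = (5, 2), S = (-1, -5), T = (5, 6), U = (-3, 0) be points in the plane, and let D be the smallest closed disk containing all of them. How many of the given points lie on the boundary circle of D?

3

A smallest enclosing disk is always determined by at most three of the input points on its boundary.
The minimum enclosing circle is determined by three boundary points: Q, S, T.
Their circumcentre is (63/26, 7/26) with r² = 13345/338.
The farthest remaining point U is at distance² 9965/338 ≤ 13345/338.
The points at distance exactly r from the centre are Q, S, T — 3 points.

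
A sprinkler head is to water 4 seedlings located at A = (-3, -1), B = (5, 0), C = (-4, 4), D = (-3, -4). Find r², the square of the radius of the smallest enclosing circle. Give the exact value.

A smallest enclosing disk is always determined by at most three of the input points on its boundary.
The minimum enclosing circle is determined by three boundary points: B, C, D.
Their circumcentre is (-7/34, 7/17) with r² = 31525/1156.
The farthest remaining point A is at distance² 11329/1156 ≤ 31525/1156.

31525/1156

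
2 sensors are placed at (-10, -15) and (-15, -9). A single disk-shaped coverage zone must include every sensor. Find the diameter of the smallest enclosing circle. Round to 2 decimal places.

7.81

The smallest circle enclosing two points has them as diameter endpoints.
Centre = midpoint = (-12.5, -12); r² = |(-10, -15)−(-15, -9)|²/4 = 61/4 = 15.25.
Diameter = 2r = 2√(15.25) ≈ 7.81.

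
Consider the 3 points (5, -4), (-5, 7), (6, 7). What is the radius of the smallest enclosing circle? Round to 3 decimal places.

7.464

Call the three points A, B, C in the order given.
Side lengths²: AB² = 221, AC² = 122, BC² = 121.
Since AB² = 221 < 122 + 121 = 243, the triangle is acute, so the smallest enclosing circle is the circumcircle.
Circumcentre = (0.5, 43/22), r² = 13481/242.
r = √(13481/242) ≈ 7.464.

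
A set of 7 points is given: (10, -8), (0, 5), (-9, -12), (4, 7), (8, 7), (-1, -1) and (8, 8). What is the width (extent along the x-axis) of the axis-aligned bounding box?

19

max x = 10, min x = -9, so width = 19.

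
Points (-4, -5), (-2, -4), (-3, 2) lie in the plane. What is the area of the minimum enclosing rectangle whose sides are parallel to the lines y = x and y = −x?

28

In coordinates u = x + y, v = x − y the rectangle is axis-aligned; the map (x,y)→(u,v) scales areas by 2.
u-values: -9, -6, -1; range = -1 − (-9) = 8.
v-values: 1, 2, -5; range = 2 − (-5) = 7.
Area = (8 × 7) / 2 = 28.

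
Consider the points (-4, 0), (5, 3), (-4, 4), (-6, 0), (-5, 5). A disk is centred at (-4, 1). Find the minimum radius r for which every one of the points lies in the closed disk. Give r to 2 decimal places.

9.22

The required radius is the distance from (-4, 1) to the farthest point.
Squared distances: 1, 85, 9, 5, 17.
Maximum is 85, attained at (5, 3).
r = √85 ≈ 9.22.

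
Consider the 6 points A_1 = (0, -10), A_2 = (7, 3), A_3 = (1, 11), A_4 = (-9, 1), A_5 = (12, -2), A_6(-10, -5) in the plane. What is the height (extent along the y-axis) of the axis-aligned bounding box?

21

max y = 11, min y = -10, so height = 21.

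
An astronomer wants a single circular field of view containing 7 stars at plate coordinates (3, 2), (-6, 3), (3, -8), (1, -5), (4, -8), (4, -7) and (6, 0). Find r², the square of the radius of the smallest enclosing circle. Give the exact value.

A smallest enclosing disk is always determined by at most three of the input points on its boundary.
The farthest pair is (-6, 3)–(4, -8) with squared distance 221. The circle on this segment as diameter has centre (-1, -2.5) and r² = 221/4 = 55.25.
Check (3, 2): distance² to centre = 36.25 ≤ 55.25, so it lies inside.
All remaining points lie in this disk, and no smaller disk contains both endpoints, so this is the minimum enclosing circle.

55.25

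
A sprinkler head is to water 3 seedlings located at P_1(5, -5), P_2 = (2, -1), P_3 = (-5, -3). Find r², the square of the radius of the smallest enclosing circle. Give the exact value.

Side lengths²: P_1P_2² = 25, P_1P_3² = 104, P_2P_3² = 53.
Since P_1P_3² = 104 ≥ 53 + 25 = 78, the angle opposite P_1P_3 is not acute, so the smallest enclosing circle has P_1P_3 as diameter.
Centre = midpoint of P_1P_3 = (0, -4), r² = 104/4 = 26.

26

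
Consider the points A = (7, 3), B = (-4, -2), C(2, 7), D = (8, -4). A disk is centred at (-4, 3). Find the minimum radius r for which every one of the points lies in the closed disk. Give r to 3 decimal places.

13.892

The required radius is the distance from (-4, 3) to the farthest point.
Squared distances: 121, 25, 52, 193.
Maximum is 193, attained at D.
r = √193 ≈ 13.892.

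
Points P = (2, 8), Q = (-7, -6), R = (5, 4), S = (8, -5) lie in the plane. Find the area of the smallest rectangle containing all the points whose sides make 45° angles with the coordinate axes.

In coordinates u = x + y, v = x − y the rectangle is axis-aligned; the map (x,y)→(u,v) scales areas by 2.
u-values: 10, -13, 9, 3; range = 10 − (-13) = 23.
v-values: -6, -1, 1, 13; range = 13 − (-6) = 19.
Area = (23 × 19) / 2 = 218.5.

218.5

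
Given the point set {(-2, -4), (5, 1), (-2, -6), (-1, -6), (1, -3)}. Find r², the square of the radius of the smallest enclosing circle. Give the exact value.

The farthest pair is (5, 1)–(-2, -6) with squared distance 98. The circle on this segment as diameter has centre (1.5, -2.5) and r² = 98/4 = 24.5.
Check (-2, -4): distance² to centre = 14.5 ≤ 24.5, so it lies inside.
All remaining points lie in this disk, and no smaller disk contains both endpoints, so this is the minimum enclosing circle.

24.5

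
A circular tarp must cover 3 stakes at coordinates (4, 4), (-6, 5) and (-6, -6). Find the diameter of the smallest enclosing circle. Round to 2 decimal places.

14.21

Call the three points A, B, C in the order given.
Side lengths²: AB² = 101, AC² = 200, BC² = 121.
Since AC² = 200 < 121 + 101 = 222, the triangle is acute, so the smallest enclosing circle is the circumcircle.
Circumcentre = (-1.5, -0.5), r² = 50.5.
Diameter = 2r = 2√(50.5) ≈ 14.21.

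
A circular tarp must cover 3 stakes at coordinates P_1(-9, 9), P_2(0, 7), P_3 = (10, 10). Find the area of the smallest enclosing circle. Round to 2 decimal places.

284.31

Side lengths²: P_1P_2² = 85, P_1P_3² = 362, P_2P_3² = 109.
Since P_1P_3² = 362 ≥ 109 + 85 = 194, the angle opposite P_1P_3 is not acute, so the smallest enclosing circle has P_1P_3 as diameter.
Centre = midpoint of P_1P_3 = (0.5, 9.5), r² = 362/4 = 90.5.
Area = π·r² = π·90.5 ≈ 284.31.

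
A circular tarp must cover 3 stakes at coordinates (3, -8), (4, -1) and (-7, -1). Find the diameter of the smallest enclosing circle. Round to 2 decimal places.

Call the three points A, B, C in the order given.
Side lengths²: AB² = 50, AC² = 149, BC² = 121.
Since AC² = 149 < 121 + 50 = 171, the triangle is acute, so the smallest enclosing circle is the circumcircle.
Circumcentre = (-1.5, -53/14), r² = 3725/98.
Diameter = 2r = 2√(3725/98) ≈ 12.33.

12.33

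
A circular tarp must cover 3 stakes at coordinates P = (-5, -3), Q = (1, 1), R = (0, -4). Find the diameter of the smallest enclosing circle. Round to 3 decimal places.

Side lengths²: PQ² = 52, PR² = 26, QR² = 26.
Since PQ² = 52 ≥ 26 + 26 = 52, the angle opposite PQ is not acute, so the smallest enclosing circle has PQ as diameter.
Centre = midpoint of PQ = (-2, -1), r² = 52/4 = 13.
Diameter = 2r = 2√13 ≈ 7.211.

7.211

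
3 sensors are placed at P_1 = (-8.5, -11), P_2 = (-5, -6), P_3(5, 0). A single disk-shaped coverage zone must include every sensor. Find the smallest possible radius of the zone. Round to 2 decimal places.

8.71

Side lengths²: P_1P_2² = 37.25, P_1P_3² = 303.25, P_2P_3² = 136.
Since P_1P_3² = 303.25 ≥ 136 + 37.25 = 173.25, the angle opposite P_1P_3 is not acute, so the smallest enclosing circle has P_1P_3 as diameter.
Centre = midpoint of P_1P_3 = (-1.75, -5.5), r² = 303.25/4 = 75.8125.
r = √(75.8125) ≈ 8.71.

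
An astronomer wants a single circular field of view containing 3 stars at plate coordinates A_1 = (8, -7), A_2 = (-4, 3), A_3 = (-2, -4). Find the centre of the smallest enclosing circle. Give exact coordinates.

Side lengths²: A_1A_2² = 244, A_1A_3² = 109, A_2A_3² = 53.
Since A_1A_2² = 244 ≥ 109 + 53 = 162, the angle opposite A_1A_2 is not acute, so the smallest enclosing circle has A_1A_2 as diameter.
Centre = midpoint of A_1A_2 = (2, -2), r² = 244/4 = 61.
Centre = (2, -2).

(2, -2)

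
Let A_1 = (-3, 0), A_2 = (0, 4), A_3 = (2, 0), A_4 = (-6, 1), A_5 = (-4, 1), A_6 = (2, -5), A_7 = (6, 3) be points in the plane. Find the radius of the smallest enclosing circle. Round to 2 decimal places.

6.18

By Welzl's lemma the MEC is supported by two points (diametrically opposite) or three points (on a circumcircle).
The minimum enclosing circle is determined by three boundary points: A_4, A_6, A_7.
Their circumcentre is (2/11, 10/11) with r² = 4625/121.
The farthest remaining point A_5 is at distance² 2117/121 ≤ 4625/121.
r = √(4625/121) ≈ 6.18.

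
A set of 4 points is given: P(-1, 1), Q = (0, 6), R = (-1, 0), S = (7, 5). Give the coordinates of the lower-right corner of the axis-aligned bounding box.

x-range [-1, 7], y-range [0, 6].
The lower-right corner is (7, 0).

(7, 0)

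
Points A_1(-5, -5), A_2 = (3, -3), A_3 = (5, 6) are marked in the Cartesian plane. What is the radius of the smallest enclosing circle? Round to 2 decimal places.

Side lengths²: A_1A_2² = 68, A_1A_3² = 221, A_2A_3² = 85.
Since A_1A_3² = 221 ≥ 85 + 68 = 153, the angle opposite A_1A_3 is not acute, so the smallest enclosing circle has A_1A_3 as diameter.
Centre = midpoint of A_1A_3 = (0, 0.5), r² = 221/4 = 55.25.
r = √(55.25) ≈ 7.43.

7.43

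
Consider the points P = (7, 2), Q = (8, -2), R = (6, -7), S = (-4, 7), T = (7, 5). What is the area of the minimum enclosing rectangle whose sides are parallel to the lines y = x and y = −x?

156

In coordinates u = x + y, v = x − y the rectangle is axis-aligned; the map (x,y)→(u,v) scales areas by 2.
u-values: 9, 6, -1, 3, 12; range = 12 − (-1) = 13.
v-values: 5, 10, 13, -11, 2; range = 13 − (-11) = 24.
Area = (13 × 24) / 2 = 156.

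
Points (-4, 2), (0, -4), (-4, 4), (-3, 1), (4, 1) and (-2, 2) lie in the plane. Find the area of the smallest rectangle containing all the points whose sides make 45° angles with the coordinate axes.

54

In coordinates u = x + y, v = x − y the rectangle is axis-aligned; the map (x,y)→(u,v) scales areas by 2.
u-values: -2, -4, 0, -2, 5, 0; range = 5 − (-4) = 9.
v-values: -6, 4, -8, -4, 3, -4; range = 4 − (-8) = 12.
Area = (9 × 12) / 2 = 54.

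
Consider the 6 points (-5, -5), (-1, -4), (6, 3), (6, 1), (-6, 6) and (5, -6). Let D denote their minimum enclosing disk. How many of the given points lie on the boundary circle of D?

2

The minimum enclosing circle of a finite set is fixed by two of the points (as a diameter) or three (as a circumcircle).
The farthest pair is (-6, 6)–(5, -6) with squared distance 265. The circle on this segment as diameter has centre (-0.5, 0) and r² = 265/4 = 66.25.
Check (-5, -5): distance² to centre = 45.25 ≤ 66.25, so it lies inside.
All remaining points lie in this disk, and no smaller disk contains both endpoints, so this is the minimum enclosing circle.
The points at distance exactly r from the centre are (-6, 6), (5, -6) — 2 points.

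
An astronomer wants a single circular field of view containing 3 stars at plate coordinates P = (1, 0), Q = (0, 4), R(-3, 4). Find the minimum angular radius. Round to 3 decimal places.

Side lengths²: PQ² = 17, PR² = 32, QR² = 9.
Since PR² = 32 ≥ 17 + 9 = 26, the angle opposite PR is not acute, so the smallest enclosing circle has PR as diameter.
Centre = midpoint of PR = (-1, 2), r² = 32/4 = 8.
r = √8 ≈ 2.828.

2.828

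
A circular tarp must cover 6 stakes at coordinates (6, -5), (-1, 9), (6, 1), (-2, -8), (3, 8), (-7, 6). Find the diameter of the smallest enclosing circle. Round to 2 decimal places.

By Welzl's lemma the MEC is supported by two points (diametrically opposite) or three points (on a circumcircle).
The minimum enclosing circle is determined by three boundary points: (6, -5), (-1, 9), (-2, -8).
Their circumcentre is (-23/38, 17/38) with r² = 52925/722.
The farthest remaining point (-7, 6) is at distance² 51785/722 ≤ 52925/722.
Diameter = 2r = 2√(52925/722) ≈ 17.12.

17.12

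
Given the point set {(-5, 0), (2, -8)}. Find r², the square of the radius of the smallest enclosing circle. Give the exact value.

The smallest circle enclosing two points has them as diameter endpoints.
Centre = midpoint = (-1.5, -4); r² = |(-5, 0)−(2, -8)|²/4 = 113/4 = 28.25.

28.25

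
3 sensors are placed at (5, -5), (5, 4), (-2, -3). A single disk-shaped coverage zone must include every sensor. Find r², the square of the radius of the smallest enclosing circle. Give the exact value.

Call the three points A, B, C in the order given.
Side lengths²: AB² = 81, AC² = 53, BC² = 98.
Since BC² = 98 < 81 + 53 = 134, the triangle is acute, so the smallest enclosing circle is the circumcircle.
Circumcentre = (2.5, -0.5), r² = 26.5.

26.5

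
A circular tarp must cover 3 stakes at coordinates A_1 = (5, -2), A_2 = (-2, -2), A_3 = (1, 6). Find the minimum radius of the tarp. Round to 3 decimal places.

Side lengths²: A_1A_2² = 49, A_1A_3² = 80, A_2A_3² = 73.
Since A_1A_3² = 80 < 73 + 49 = 122, the triangle is acute, so the smallest enclosing circle is the circumcircle.
Circumcentre = (1.5, 1.25), r² = 22.8125.
r = √(22.8125) ≈ 4.776.

4.776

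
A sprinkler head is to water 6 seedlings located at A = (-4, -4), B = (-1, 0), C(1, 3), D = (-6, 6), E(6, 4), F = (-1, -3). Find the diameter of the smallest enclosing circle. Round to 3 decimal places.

13.697

A smallest enclosing disk is always determined by at most three of the input points on its boundary.
The minimum enclosing circle is determined by three boundary points: A, D, E.
Their circumcentre is (-15/29, 55/29) with r² = 39442/841.
The farthest remaining point F is at distance² 20360/841 ≤ 39442/841.
Diameter = 2r = 2√(39442/841) ≈ 13.697.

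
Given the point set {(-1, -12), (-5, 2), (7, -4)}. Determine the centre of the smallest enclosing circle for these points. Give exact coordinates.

(-2/3, -13/3)

Call the three points A, B, C in the order given.
Side lengths²: AB² = 212, AC² = 128, BC² = 180.
Since AB² = 212 < 180 + 128 = 308, the triangle is acute, so the smallest enclosing circle is the circumcircle.
Circumcentre = (-2/3, -13/3), r² = 530/9.
Centre = (-2/3, -13/3).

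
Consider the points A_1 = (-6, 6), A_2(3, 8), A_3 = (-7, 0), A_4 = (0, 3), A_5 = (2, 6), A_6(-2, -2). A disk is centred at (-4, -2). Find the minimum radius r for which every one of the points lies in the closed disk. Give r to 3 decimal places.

The required radius is the distance from (-4, -2) to the farthest point.
Squared distances: 68, 149, 13, 41, 100, 4.
Maximum is 149, attained at A_2.
r = √149 ≈ 12.207.

12.207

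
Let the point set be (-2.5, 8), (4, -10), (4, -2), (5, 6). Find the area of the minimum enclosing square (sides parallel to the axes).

324

The bounding box has width 7.5 and height 18.
An axis-aligned square enclosing the set must have side ≥ max(width, height).
So the minimum side is max(7.5, 18) = 18.
Area = 18² = 324.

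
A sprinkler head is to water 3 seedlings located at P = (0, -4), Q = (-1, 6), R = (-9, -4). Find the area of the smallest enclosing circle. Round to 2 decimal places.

Side lengths²: PQ² = 101, PR² = 81, QR² = 164.
Since QR² = 164 < 101 + 81 = 182, the triangle is acute, so the smallest enclosing circle is the circumcircle.
Circumcentre = (-4.5, 0.6), r² = 41.41.
Area = π·r² = π·41.41 ≈ 130.09.

130.09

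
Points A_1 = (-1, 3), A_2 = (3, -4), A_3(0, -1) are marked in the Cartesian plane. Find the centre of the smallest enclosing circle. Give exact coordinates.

(1, -0.5)

Side lengths²: A_1A_2² = 65, A_1A_3² = 17, A_2A_3² = 18.
Since A_1A_2² = 65 ≥ 18 + 17 = 35, the angle opposite A_1A_2 is not acute, so the smallest enclosing circle has A_1A_2 as diameter.
Centre = midpoint of A_1A_2 = (1, -0.5), r² = 65/4 = 16.25.
Centre = (1, -0.5).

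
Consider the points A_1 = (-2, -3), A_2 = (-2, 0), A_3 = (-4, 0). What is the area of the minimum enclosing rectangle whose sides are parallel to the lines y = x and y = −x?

7.5

In coordinates u = x + y, v = x − y the rectangle is axis-aligned; the map (x,y)→(u,v) scales areas by 2.
u-values: -5, -2, -4; range = -2 − (-5) = 3.
v-values: 1, -2, -4; range = 1 − (-4) = 5.
Area = (3 × 5) / 2 = 7.5.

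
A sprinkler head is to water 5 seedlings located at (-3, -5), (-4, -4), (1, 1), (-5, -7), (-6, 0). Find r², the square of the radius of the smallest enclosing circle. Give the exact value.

25

The minimum enclosing circle of a finite set is fixed by two of the points (as a diameter) or three (as a circumcircle).
The farthest pair is (1, 1)–(-5, -7) with squared distance 100. The circle on this segment as diameter has centre (-2, -3) and r² = 100/4 = 25.
Check (-3, -5): distance² to centre = 5 ≤ 25, so it lies inside.
All remaining points lie in this disk, and no smaller disk contains both endpoints, so this is the minimum enclosing circle.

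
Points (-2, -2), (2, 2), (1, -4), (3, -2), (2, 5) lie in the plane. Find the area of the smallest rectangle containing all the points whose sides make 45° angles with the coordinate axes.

In coordinates u = x + y, v = x − y the rectangle is axis-aligned; the map (x,y)→(u,v) scales areas by 2.
u-values: -4, 4, -3, 1, 7; range = 7 − (-4) = 11.
v-values: 0, 0, 5, 5, -3; range = 5 − (-3) = 8.
Area = (11 × 8) / 2 = 44.

44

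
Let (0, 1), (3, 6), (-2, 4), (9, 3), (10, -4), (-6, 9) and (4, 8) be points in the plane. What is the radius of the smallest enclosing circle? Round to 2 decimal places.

A smallest enclosing disk is always determined by at most three of the input points on its boundary.
The farthest pair is (10, -4)–(-6, 9) with squared distance 425. The circle on this segment as diameter has centre (2, 2.5) and r² = 425/4 = 106.25.
Check (0, 1): distance² to centre = 6.25 ≤ 106.25, so it lies inside.
All remaining points lie in this disk, and no smaller disk contains both endpoints, so this is the minimum enclosing circle.
r = √(106.25) ≈ 10.31.

10.31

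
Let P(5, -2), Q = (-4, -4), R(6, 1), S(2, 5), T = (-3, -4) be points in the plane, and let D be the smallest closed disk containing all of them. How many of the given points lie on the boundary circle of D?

3

By Welzl's lemma the MEC is supported by two points (diametrically opposite) or three points (on a circumcircle).
The minimum enclosing circle is determined by three boundary points: Q, R, S.
Their circumcentre is (0.5, -0.5) with r² = 32.5.
The farthest remaining point T is at distance² 24.5 ≤ 32.5.
The points at distance exactly r from the centre are Q, R, S — 3 points.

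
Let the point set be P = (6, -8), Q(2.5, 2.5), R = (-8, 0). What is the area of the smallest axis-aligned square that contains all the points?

The bounding box has width 14 and height 10.5.
An axis-aligned square enclosing the set must have side ≥ max(width, height).
So the minimum side is max(14, 10.5) = 14.
Area = 14² = 196.

196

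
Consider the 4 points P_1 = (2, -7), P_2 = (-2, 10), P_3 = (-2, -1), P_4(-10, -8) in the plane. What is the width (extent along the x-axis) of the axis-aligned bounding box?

max x = 2, min x = -10, so width = 12.

12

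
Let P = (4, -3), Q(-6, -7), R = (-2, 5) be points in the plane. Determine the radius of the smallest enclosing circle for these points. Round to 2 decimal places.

6.55

Side lengths²: PQ² = 116, PR² = 100, QR² = 160.
Since QR² = 160 < 116 + 100 = 216, the triangle is acute, so the smallest enclosing circle is the circumcircle.
Circumcentre = (-31/13, -20/13), r² = 7250/169.
r = √(7250/169) ≈ 6.55.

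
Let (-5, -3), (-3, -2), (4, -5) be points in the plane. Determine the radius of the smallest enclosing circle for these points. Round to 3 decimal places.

4.610

Call the three points A, B, C in the order given.
Side lengths²: AB² = 5, AC² = 85, BC² = 58.
Since AC² = 85 ≥ 58 + 5 = 63, the angle opposite AC is not acute, so the smallest enclosing circle has AC as diameter.
Centre = midpoint of AC = (-0.5, -4), r² = 85/4 = 21.25.
r = √(21.25) ≈ 4.610.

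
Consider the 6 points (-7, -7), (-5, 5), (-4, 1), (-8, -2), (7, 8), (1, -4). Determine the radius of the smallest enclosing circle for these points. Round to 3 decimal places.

The farthest pair is (-7, -7)–(7, 8) with squared distance 421. The circle on this segment as diameter has centre (0, 0.5) and r² = 421/4 = 105.25.
Check (-5, 5): distance² to centre = 45.25 ≤ 105.25, so it lies inside.
All remaining points lie in this disk, and no smaller disk contains both endpoints, so this is the minimum enclosing circle.
r = √(105.25) ≈ 10.259.

10.259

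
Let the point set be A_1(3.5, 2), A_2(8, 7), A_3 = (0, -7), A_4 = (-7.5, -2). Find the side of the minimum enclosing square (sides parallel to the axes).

15.5

The bounding box has width 15.5 and height 14.
An axis-aligned square enclosing the set must have side ≥ max(width, height).
So the minimum side is max(15.5, 14) = 15.5.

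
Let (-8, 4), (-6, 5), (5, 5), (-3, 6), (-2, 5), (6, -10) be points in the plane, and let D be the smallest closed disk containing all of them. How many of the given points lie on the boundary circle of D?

By Welzl's lemma the MEC is supported by two points (diametrically opposite) or three points (on a circumcircle).
The minimum enclosing circle is determined by three boundary points: (-8, 4), (5, 5), (6, -10).
Their circumcentre is (-13/14, -41/14) with r² = 9605/98.
The farthest remaining point (-6, 5) is at distance² 8681/98 ≤ 9605/98.
The points at distance exactly r from the centre are (-8, 4), (5, 5), (6, -10) — 3 points.

3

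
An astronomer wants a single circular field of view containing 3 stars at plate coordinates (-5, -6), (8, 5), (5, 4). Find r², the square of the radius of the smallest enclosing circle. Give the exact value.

Call the three points A, B, C in the order given.
Side lengths²: AB² = 290, AC² = 200, BC² = 10.
Since AB² = 290 ≥ 200 + 10 = 210, the angle opposite AB is not acute, so the smallest enclosing circle has AB as diameter.
Centre = midpoint of AB = (1.5, -0.5), r² = 290/4 = 72.5.

72.5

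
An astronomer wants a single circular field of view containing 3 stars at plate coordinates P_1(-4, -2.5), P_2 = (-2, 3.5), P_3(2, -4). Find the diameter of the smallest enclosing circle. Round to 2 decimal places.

8.53

Side lengths²: P_1P_2² = 40, P_1P_3² = 38.25, P_2P_3² = 72.25.
Since P_2P_3² = 72.25 < 40 + 38.25 = 78.25, the triangle is acute, so the smallest enclosing circle is the circumcircle.
Circumcentre = (-15/52, -21/52), r² = 24565/1352.
Diameter = 2r = 2√(24565/1352) ≈ 8.53.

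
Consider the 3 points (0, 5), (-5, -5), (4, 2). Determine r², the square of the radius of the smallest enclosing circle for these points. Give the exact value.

Call the three points A, B, C in the order given.
Side lengths²: AB² = 125, AC² = 25, BC² = 130.
Since BC² = 130 < 125 + 25 = 150, the triangle is acute, so the smallest enclosing circle is the circumcircle.
Circumcentre = (-25/22, -15/22), r² = 8125/242.

8125/242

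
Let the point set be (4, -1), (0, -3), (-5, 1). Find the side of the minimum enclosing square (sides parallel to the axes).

The bounding box has width 9 and height 4.
An axis-aligned square enclosing the set must have side ≥ max(width, height).
So the minimum side is max(9, 4) = 9.

9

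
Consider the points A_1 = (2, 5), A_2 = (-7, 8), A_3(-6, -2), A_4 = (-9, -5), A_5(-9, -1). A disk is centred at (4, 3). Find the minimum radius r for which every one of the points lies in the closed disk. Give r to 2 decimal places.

The required radius is the distance from (4, 3) to the farthest point.
Squared distances: 8, 146, 125, 233, 185.
Maximum is 233, attained at A_4.
r = √233 ≈ 15.26.

15.26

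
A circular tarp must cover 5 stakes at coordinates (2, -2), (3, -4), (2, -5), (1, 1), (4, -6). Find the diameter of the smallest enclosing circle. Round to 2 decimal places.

7.62

A smallest enclosing disk is always determined by at most three of the input points on its boundary.
The farthest pair is (1, 1)–(4, -6) with squared distance 58. The circle on this segment as diameter has centre (2.5, -2.5) and r² = 58/4 = 14.5.
Check (2, -2): distance² to centre = 0.5 ≤ 14.5, so it lies inside.
All remaining points lie in this disk, and no smaller disk contains both endpoints, so this is the minimum enclosing circle.
Diameter = 2r = 2√(14.5) ≈ 7.62.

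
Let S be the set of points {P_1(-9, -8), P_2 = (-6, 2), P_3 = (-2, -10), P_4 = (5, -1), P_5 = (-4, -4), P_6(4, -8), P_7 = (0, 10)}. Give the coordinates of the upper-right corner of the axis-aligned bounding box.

x-range [-9, 5], y-range [-10, 10].
The upper-right corner is (5, 10).

(5, 10)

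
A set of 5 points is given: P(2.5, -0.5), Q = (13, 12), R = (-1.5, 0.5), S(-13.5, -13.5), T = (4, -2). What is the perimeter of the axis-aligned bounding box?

104

Width = max x − min x = 13 − (-13.5) = 26.5.
Height = max y − min y = 12 − (-13.5) = 25.5.
Perimeter = 2(26.5 + 25.5) = 104.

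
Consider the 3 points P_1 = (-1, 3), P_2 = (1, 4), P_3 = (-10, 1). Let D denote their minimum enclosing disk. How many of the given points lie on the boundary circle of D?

Side lengths²: P_1P_2² = 5, P_1P_3² = 85, P_2P_3² = 130.
Since P_2P_3² = 130 ≥ 85 + 5 = 90, the angle opposite P_2P_3 is not acute, so the smallest enclosing circle has P_2P_3 as diameter.
Centre = midpoint of P_2P_3 = (-4.5, 2.5), r² = 130/4 = 32.5.
The points at distance exactly r from the centre are P_2, P_3 — 2 points.

2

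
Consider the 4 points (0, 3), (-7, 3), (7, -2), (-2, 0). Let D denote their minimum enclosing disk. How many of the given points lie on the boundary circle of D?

By Welzl's lemma the MEC is supported by two points (diametrically opposite) or three points (on a circumcircle).
The farthest pair is (-7, 3)–(7, -2) with squared distance 221. The circle on this segment as diameter has centre (0, 0.5) and r² = 221/4 = 55.25.
Check (0, 3): distance² to centre = 6.25 ≤ 55.25, so it lies inside.
All remaining points lie in this disk, and no smaller disk contains both endpoints, so this is the minimum enclosing circle.
The points at distance exactly r from the centre are (-7, 3), (7, -2) — 2 points.

2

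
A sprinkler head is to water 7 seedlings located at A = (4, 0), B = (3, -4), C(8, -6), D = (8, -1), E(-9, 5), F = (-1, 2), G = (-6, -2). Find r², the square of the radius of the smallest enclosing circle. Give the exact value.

The farthest pair is C–E with squared distance 410. The circle on this segment as diameter has centre (-0.5, -0.5) and r² = 410/4 = 102.5.
Check A: distance² to centre = 20.5 ≤ 102.5, so it lies inside.
All remaining points lie in this disk, and no smaller disk contains both endpoints, so this is the minimum enclosing circle.

102.5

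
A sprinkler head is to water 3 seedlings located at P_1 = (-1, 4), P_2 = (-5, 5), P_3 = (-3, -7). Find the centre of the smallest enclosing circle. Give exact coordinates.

(-4, -1)

Side lengths²: P_1P_2² = 17, P_1P_3² = 125, P_2P_3² = 148.
Since P_2P_3² = 148 ≥ 125 + 17 = 142, the angle opposite P_2P_3 is not acute, so the smallest enclosing circle has P_2P_3 as diameter.
Centre = midpoint of P_2P_3 = (-4, -1), r² = 148/4 = 37.
Centre = (-4, -1).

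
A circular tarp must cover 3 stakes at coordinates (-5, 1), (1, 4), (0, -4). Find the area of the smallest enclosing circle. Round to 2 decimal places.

56.72

Call the three points A, B, C in the order given.
Side lengths²: AB² = 45, AC² = 50, BC² = 65.
Since BC² = 65 < 50 + 45 = 95, the triangle is acute, so the smallest enclosing circle is the circumcircle.
Circumcentre = (-5/6, 1/6), r² = 325/18.
Area = π·r² = π·325/18 ≈ 56.72.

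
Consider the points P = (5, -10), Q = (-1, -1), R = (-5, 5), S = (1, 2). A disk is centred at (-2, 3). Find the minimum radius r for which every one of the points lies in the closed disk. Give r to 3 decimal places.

The required radius is the distance from (-2, 3) to the farthest point.
Squared distances: 218, 17, 13, 10.
Maximum is 218, attained at P.
r = √218 ≈ 14.765.

14.765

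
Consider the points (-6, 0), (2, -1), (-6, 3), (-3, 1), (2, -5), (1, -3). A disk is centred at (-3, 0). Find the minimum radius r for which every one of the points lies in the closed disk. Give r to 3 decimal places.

The required radius is the distance from (-3, 0) to the farthest point.
Squared distances: 9, 26, 18, 1, 50, 25.
Maximum is 50, attained at (2, -5).
r = √50 ≈ 7.071.

7.071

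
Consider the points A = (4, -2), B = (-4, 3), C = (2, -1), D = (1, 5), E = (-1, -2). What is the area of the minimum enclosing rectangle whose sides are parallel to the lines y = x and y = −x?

In coordinates u = x + y, v = x − y the rectangle is axis-aligned; the map (x,y)→(u,v) scales areas by 2.
u-values: 2, -1, 1, 6, -3; range = 6 − (-3) = 9.
v-values: 6, -7, 3, -4, 1; range = 6 − (-7) = 13.
Area = (9 × 13) / 2 = 58.5.

58.5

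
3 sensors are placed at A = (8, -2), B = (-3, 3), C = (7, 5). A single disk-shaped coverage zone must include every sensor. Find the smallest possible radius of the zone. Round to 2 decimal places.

6.05

Side lengths²: AB² = 146, AC² = 50, BC² = 104.
Since AB² = 146 < 104 + 50 = 154, the triangle is acute, so the smallest enclosing circle is the circumcircle.
Circumcentre = (95/36, 29/36), r² = 23725/648.
r = √(23725/648) ≈ 6.05.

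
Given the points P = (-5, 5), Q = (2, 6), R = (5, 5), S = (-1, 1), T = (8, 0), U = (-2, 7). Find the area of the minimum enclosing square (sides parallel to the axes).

169

The bounding box has width 13 and height 7.
An axis-aligned square enclosing the set must have side ≥ max(width, height).
So the minimum side is max(13, 7) = 13.
Area = 13² = 169.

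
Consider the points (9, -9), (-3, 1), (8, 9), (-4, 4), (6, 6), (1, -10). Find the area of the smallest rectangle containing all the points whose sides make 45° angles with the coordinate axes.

In coordinates u = x + y, v = x − y the rectangle is axis-aligned; the map (x,y)→(u,v) scales areas by 2.
u-values: 0, -2, 17, 0, 12, -9; range = 17 − (-9) = 26.
v-values: 18, -4, -1, -8, 0, 11; range = 18 − (-8) = 26.
Area = (26 × 26) / 2 = 338.

338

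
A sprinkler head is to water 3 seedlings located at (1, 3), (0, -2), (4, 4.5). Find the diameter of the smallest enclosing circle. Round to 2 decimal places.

Call the three points A, B, C in the order given.
Side lengths²: AB² = 26, AC² = 11.25, BC² = 58.25.
Since BC² = 58.25 ≥ 26 + 11.25 = 37.25, the angle opposite BC is not acute, so the smallest enclosing circle has BC as diameter.
Centre = midpoint of BC = (2, 1.25), r² = 58.25/4 = 14.5625.
Diameter = 2r = 2√(14.5625) ≈ 7.63.

7.63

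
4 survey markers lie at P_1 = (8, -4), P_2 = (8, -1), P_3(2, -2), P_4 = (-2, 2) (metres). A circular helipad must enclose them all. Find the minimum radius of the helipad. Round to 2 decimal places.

By Welzl's lemma the MEC is supported by two points (diametrically opposite) or three points (on a circumcircle).
The farthest pair is P_1–P_4 with squared distance 136. The circle on this segment as diameter has centre (3, -1) and r² = 136/4 = 34.
Check P_2: distance² to centre = 25 ≤ 34, so it lies inside.
All remaining points lie in this disk, and no smaller disk contains both endpoints, so this is the minimum enclosing circle.
r = √34 ≈ 5.83.

5.83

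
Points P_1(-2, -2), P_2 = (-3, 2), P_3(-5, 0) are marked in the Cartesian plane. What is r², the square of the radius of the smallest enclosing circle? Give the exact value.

Side lengths²: P_1P_2² = 17, P_1P_3² = 13, P_2P_3² = 8.
Since P_1P_2² = 17 < 13 + 8 = 21, the triangle is acute, so the smallest enclosing circle is the circumcircle.
Circumcentre = (-2.9, -0.1), r² = 4.42.

4.42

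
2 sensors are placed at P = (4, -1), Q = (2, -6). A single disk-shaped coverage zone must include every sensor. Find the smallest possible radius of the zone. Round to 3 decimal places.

2.693

The smallest circle enclosing two points has them as diameter endpoints.
Centre = midpoint = (3, -3.5); r² = |PQ|²/4 = 29/4 = 7.25.
r = √(7.25) ≈ 2.693.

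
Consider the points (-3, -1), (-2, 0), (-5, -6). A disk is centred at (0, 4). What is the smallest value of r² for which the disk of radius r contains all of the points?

The required radius is the distance from (0, 4) to the farthest point.
Squared distances: 34, 20, 125.
Maximum is 125, attained at (-5, -6).

125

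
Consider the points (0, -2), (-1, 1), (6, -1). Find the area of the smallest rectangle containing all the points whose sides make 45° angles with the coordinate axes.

31.5

In coordinates u = x + y, v = x − y the rectangle is axis-aligned; the map (x,y)→(u,v) scales areas by 2.
u-values: -2, 0, 5; range = 5 − (-2) = 7.
v-values: 2, -2, 7; range = 7 − (-2) = 9.
Area = (7 × 9) / 2 = 31.5.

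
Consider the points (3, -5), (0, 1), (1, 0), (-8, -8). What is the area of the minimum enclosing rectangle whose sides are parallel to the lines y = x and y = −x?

76.5

In coordinates u = x + y, v = x − y the rectangle is axis-aligned; the map (x,y)→(u,v) scales areas by 2.
u-values: -2, 1, 1, -16; range = 1 − (-16) = 17.
v-values: 8, -1, 1, 0; range = 8 − (-1) = 9.
Area = (17 × 9) / 2 = 76.5.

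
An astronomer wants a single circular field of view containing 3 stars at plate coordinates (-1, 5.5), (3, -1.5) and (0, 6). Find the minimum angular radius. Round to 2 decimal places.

4.05

Call the three points A, B, C in the order given.
Side lengths²: AB² = 65, AC² = 1.25, BC² = 65.25.
Since BC² = 65.25 < 65 + 1.25 = 66.25, the triangle is acute, so the smallest enclosing circle is the circumcircle.
Circumcentre = (31/24, 13/6), r² = 9425/576.
r = √(9425/576) ≈ 4.05.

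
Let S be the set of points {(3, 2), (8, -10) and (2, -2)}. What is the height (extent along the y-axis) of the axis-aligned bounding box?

max y = 2, min y = -10, so height = 12.

12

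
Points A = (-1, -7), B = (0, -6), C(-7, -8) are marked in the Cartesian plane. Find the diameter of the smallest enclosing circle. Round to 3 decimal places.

7.280

Side lengths²: AB² = 2, AC² = 37, BC² = 53.
Since BC² = 53 ≥ 37 + 2 = 39, the angle opposite BC is not acute, so the smallest enclosing circle has BC as diameter.
Centre = midpoint of BC = (-3.5, -7), r² = 53/4 = 13.25.
Diameter = 2r = 2√(13.25) ≈ 7.280.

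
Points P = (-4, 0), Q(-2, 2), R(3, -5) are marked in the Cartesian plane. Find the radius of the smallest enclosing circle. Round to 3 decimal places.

Side lengths²: PQ² = 8, PR² = 74, QR² = 74.
Since QR² = 74 < 74 + 8 = 82, the triangle is acute, so the smallest enclosing circle is the circumcircle.
Circumcentre = (-1/12, -23/12), r² = 1369/72.
r = √(1369/72) ≈ 4.360.

4.360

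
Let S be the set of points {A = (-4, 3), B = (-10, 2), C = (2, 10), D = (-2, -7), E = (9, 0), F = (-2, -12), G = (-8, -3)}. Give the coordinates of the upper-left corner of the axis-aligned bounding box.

(-10, 10)

x-range [-10, 9], y-range [-12, 10].
The upper-left corner is (-10, 10).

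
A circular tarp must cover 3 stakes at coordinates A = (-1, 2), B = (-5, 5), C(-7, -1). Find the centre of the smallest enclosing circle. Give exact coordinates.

(-4.5, 1.5)

Side lengths²: AB² = 25, AC² = 45, BC² = 40.
Since AC² = 45 < 40 + 25 = 65, the triangle is acute, so the smallest enclosing circle is the circumcircle.
Circumcentre = (-4.5, 1.5), r² = 12.5.
Centre = (-4.5, 1.5).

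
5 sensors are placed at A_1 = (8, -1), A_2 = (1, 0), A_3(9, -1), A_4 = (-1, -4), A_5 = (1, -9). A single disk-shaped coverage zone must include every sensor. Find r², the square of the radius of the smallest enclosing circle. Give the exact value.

The minimum enclosing circle of a finite set is fixed by two of the points (as a diameter) or three (as a circumcircle).
The minimum enclosing circle is determined by three boundary points: A_2, A_3, A_5.
Their circumcentre is (4.5, -4.5) with r² = 32.5.
The farthest remaining point A_4 is at distance² 30.5 ≤ 32.5.

32.5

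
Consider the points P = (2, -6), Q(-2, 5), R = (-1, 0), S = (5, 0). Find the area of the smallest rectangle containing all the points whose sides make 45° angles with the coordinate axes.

67.5

In coordinates u = x + y, v = x − y the rectangle is axis-aligned; the map (x,y)→(u,v) scales areas by 2.
u-values: -4, 3, -1, 5; range = 5 − (-4) = 9.
v-values: 8, -7, -1, 5; range = 8 − (-7) = 15.
Area = (9 × 15) / 2 = 67.5.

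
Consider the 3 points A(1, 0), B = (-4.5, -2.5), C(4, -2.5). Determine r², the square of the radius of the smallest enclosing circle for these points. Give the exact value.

Side lengths²: AB² = 36.5, AC² = 15.25, BC² = 72.25.
Since BC² = 72.25 ≥ 36.5 + 15.25 = 51.75, the angle opposite BC is not acute, so the smallest enclosing circle has BC as diameter.
Centre = midpoint of BC = (-0.25, -2.5), r² = 72.25/4 = 18.0625.

18.0625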